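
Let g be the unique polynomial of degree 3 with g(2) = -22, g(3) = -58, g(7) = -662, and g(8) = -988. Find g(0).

Using the Lagrange interpolation formula with nodes 2, 3, 7, 8:
  L_0(n) = (n - 3)(n - 7)(n - 8) / -30
  L_1(n) = (n - 2)(n - 7)(n - 8) / 20
  L_2(n) = (n - 2)(n - 3)(n - 8) / -20
  L_3(n) = (n - 2)(n - 3)(n - 7) / 30
Then g(n) = -22·L_0(n) - 58·L_1(n) - 662·L_2(n) - 988·L_3(n).
Expanding and collecting terms gives g(n) = -2n^3 + n^2 - 3n - 4.
Evaluating at n = 0: g(0) = -4.

-4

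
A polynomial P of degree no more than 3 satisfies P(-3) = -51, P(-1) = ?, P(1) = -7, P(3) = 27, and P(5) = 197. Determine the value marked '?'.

-1

The 4 known points determine the degree-3 polynomial uniquely.
Write P(x) = ax^3 + bx^2 + cx + d. Substituting each data point gives a linear system:
  -27a + 9b - 3c + d = -51
  a + b + c + d = -7
  27a + 9b + 3c + d = 27
  125a + 25b + 5c + d = 197
Solving the system yields a = 2, b = -1, c = -5, d = -3.
So P(x) = 2x³ - x² - 5x - 3.
Then P(-1) = -1.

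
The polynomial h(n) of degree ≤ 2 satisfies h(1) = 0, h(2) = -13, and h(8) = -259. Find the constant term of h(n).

Write h(n) = an^2 + bn + c. Substituting each data point gives a linear system:
  a + b + c = 0
  4a + 2b + c = -13
  64a + 8b + c = -259
Solving the system yields a = -4, b = -1, c = 5.
So h(n) = -4n² - n + 5.
The constant term is 5.

5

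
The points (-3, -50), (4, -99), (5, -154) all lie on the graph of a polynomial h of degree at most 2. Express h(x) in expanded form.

h(x) = -6x^2 - x + 1

Write h(x) = ax^2 + bx + c. Substituting each data point gives a linear system:
  9a - 3b + c = -50
  16a + 4b + c = -99
  25a + 5b + c = -154
Solving the system yields a = -6, b = -1, c = 1.
So h(x) = -6x^2 - x + 1.
Check: h(5) = -154. ✓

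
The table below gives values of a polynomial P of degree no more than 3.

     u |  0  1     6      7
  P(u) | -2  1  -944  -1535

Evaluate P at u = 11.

-6239

Using the Lagrange interpolation formula with nodes 0, 1, 6, 7:
  L_0(u) = (u - 1)(u - 6)(u - 7) / -42
  L_1(u) = u(u - 6)(u - 7) / 30
  L_2(u) = u(u - 1)(u - 7) / -30
  L_3(u) = u(u - 1)(u - 6) / 42
Then P(u) = -2·L_0(u) + 1·L_1(u) - 944·L_2(u) - 1535·L_3(u).
Expanding and collecting terms gives P(u) = -5u^3 + 3u^2 + 5u - 2.
Evaluating at u = 11: P(11) = -6239.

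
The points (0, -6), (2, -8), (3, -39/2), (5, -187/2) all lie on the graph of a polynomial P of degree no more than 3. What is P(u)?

Using the Lagrange interpolation formula with nodes 0, 2, 3, 5:
  L_0(u) = (u - 2)(u - 3)(u - 5) / -30
  L_1(u) = u(u - 3)(u - 5) / 6
  L_2(u) = u(u - 2)(u - 5) / -6
  L_3(u) = u(u - 2)(u - 3) / 30
Then P(u) = -6·L_0(u) - 8·L_1(u) - 39/2·L_2(u) - 187/2·L_3(u).
Expanding and collecting terms gives P(u) = -u^3 + (3/2)u^2 - 6.
Check: P(3) = -39/2. ✓

P(u) = -u^3 + (3/2)u^2 - 6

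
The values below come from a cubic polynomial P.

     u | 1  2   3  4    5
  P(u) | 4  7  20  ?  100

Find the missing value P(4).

On equispaced nodes a degree-3 polynomial has vanishing fourth forward difference, so
  P(1) - 4·P(2) + 6·P(3) - 4·P(4) + P(5) = 0.
Substituting the known values and solving for P(4):
  -4·P(4) = -196
  P(4) = 49.

49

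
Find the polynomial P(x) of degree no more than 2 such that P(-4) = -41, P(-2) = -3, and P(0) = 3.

P(x) = -4x^2 - 5x + 3

Write P(x) = ax^2 + bx + c. Substituting each data point gives a linear system:
  16a - 4b + c = -41
  4a - 2b + c = -3
  c = 3
Solving the system yields a = -4, b = -5, c = 3.
So P(x) = -4x^2 - 5x + 3.
Check: P(0) = 3. ✓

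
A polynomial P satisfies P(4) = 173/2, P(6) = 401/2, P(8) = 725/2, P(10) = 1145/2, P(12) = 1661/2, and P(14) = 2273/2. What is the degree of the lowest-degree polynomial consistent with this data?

2

Forward differences of the values at u = 4, 6, 8, 10, 12, 14:
  P  : 173/2  401/2  725/2  1145/2  1661/2  2273/2
  Δ  : 114  162  210  258  306
  Δ^2: 48  48  48  48
  Δ^3: 0  0  0
  Δ^4: 0  0
  Δ^5: 0
The second differences are constant (48) and nonzero, while all higher differences vanish, so the minimal degree is 2.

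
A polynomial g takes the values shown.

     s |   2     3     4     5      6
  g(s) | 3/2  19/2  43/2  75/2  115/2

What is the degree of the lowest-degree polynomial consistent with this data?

2

Forward differences of the values at s = 2, 3, 4, 5, 6:
  g  : 3/2  19/2  43/2  75/2  115/2
  Δ  : 8  12  16  20
  Δ^2: 4  4  4
  Δ^3: 0  0
  Δ^4: 0
The second differences are constant (4) and nonzero, while all higher differences vanish, so the minimal degree is 2.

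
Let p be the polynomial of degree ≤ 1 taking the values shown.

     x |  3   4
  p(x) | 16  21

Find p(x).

p(x) = 5x + 1

Write p(x) = ax + b. Substituting each data point gives a linear system:
  3a + b = 16
  4a + b = 21
Solving the system yields a = 5, b = 1.
So p(x) = 5x + 1.
Check: p(4) = 21. ✓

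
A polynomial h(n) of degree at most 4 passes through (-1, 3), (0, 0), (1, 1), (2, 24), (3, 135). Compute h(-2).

Forward differences of the values at n = -1, 0, 1, 2, 3:
  h  : 3  0  1  24  135
  Δ  : -3  1  23  111
  Δ^2: 4  22  88
  Δ^3: 18  66
  Δ^4: 48
The fourth differences are constant, confirming degree 4.
Interpolating (Newton forward form) and evaluating at n = -2 gives h(-2) = 40.

40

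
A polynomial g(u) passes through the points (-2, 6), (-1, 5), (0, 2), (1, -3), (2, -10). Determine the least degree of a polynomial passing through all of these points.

Forward differences of the values at u = -2, -1, 0, 1, 2:
  g  : 6  5  2  -3  -10
  Δ  : -1  -3  -5  -7
  Δ^2: -2  -2  -2
  Δ^3: 0  0
  Δ^4: 0
The second differences are constant (-2) and nonzero, while all higher differences vanish, so the minimal degree is 2.

2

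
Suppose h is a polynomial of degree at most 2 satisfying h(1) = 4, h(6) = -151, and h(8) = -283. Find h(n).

h(n) = -5n^2 + 4n + 5

Write h(n) = an^2 + bn + c. Substituting each data point gives a linear system:
  a + b + c = 4
  36a + 6b + c = -151
  64a + 8b + c = -283
Solving the system yields a = -5, b = 4, c = 5.
So h(n) = -5n^2 + 4n + 5.
Check: h(6) = -151. ✓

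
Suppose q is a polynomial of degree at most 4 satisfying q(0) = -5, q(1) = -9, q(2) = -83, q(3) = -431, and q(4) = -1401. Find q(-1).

Forward differences of the values at n = 0, 1, 2, 3, 4:
  q  : -5  -9  -83  -431  -1401
  Δ  : -4  -74  -348  -970
  Δ^2: -70  -274  -622
  Δ^3: -204  -348
  Δ^4: -144
The fourth differences are constant, confirming degree 4.
Interpolating (Newton forward form) and evaluating at n = -1 gives q(-1) = -11.

-11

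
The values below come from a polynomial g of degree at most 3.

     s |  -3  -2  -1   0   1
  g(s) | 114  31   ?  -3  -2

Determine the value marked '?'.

On equispaced nodes a degree-3 polynomial has vanishing fourth forward difference, so
  g(-3) - 4·g(-2) + 6·g(-1) - 4·g(0) + g(1) = 0.
Substituting the known values and solving for g(-1):
  6·g(-1) = 0
  g(-1) = 0.

0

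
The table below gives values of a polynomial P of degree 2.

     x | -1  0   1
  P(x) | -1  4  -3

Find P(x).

P(x) = -6x^2 - x + 4

Write P(x) = ax^2 + bx + c. Substituting each data point gives a linear system:
  a - b + c = -1
  c = 4
  a + b + c = -3
Solving the system yields a = -6, b = -1, c = 4.
So P(x) = -6x² - x + 4.
Check: P(1) = -3. ✓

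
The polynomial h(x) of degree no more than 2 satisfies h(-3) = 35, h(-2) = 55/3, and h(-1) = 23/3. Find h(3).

Forward differences of the values at x = -3, -2, -1:
  h  : 35  55/3  23/3
  Δ  : -50/3  -32/3
  Δ^2: 6
The second differences are constant, confirming degree 2.
Interpolating (Newton forward form) and evaluating at x = 3 gives h(3) = 25.

25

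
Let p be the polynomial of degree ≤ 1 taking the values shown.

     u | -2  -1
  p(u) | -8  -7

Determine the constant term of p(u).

Write p(u) = au + b. Substituting each data point gives a linear system:
  -2a + b = -8
  -a + b = -7
Solving the system yields a = 1, b = -6.
So p(u) = u - 6.
The constant term is -6.

-6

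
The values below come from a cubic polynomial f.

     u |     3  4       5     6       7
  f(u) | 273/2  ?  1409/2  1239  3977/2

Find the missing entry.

The 4 known points determine the degree-3 polynomial uniquely.
Write f(u) = au^3 + bu^2 + cu + d. Substituting each data point gives a linear system:
  27a + 9b + 3c + d = 273/2
  125a + 25b + 5c + d = 1409/2
  216a + 36b + 6c + d = 1239
  343a + 49b + 7c + d = 3977/2
Solving the system yields a = 6, b = -1/2, c = -6, d = -3.
So f(u) = 6u^3 - (1/2)u^2 - 6u - 3.
Then f(4) = 349.

349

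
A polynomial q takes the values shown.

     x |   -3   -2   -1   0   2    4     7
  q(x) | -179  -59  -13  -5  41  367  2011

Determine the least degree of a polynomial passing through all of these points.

3

Divided differences on the nodes -3, -2, -1, 0, 2, 4, 7:
  order 0: -179  -59  -13  -5  41  367  2011
  order 1: 120  46  8  23  163  548
  order 2: -37  -19  5  35  77
  order 3: 6  6  6  6
  order 4: 0  0  0
  order 5: 0  0
  order 6: 0
The order-3 divided differences are all 6 (nonzero) and every higher order vanishes, so the data lies on a polynomial of degree exactly 3.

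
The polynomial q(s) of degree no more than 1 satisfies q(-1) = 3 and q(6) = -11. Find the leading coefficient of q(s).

-2

Write q(s) = as + b. Substituting each data point gives a linear system:
  -a + b = 3
  6a + b = -11
Solving the system yields a = -2, b = 1.
So q(s) = -2s + 1.
The leading coefficient is -2.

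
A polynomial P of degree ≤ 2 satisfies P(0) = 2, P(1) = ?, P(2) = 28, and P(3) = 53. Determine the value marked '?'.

11

On equispaced nodes a degree-2 polynomial has vanishing third forward difference, so
  - P(0) + 3·P(1) - 3·P(2) + P(3) = 0.
Substituting the known values and solving for P(1):
  3·P(1) = 33
  P(1) = 11.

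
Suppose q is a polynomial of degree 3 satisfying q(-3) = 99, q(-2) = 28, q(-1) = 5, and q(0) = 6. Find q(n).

q(n) = -4n^3 + 5n + 6

Write q(n) = an^3 + bn^2 + cn + d. Substituting each data point gives a linear system:
  -27a + 9b - 3c + d = 99
  -8a + 4b - 2c + d = 28
  -a + b - c + d = 5
  d = 6
Solving the system yields a = -4, b = 0, c = 5, d = 6.
So q(n) = -4n^3 + 5n + 6.
Check: q(-1) = 5. ✓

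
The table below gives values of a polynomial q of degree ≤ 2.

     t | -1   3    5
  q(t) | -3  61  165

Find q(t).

q(t) = 6t^2 + 4t - 5

Using the Lagrange interpolation formula with nodes -1, 3, 5:
  L_0(t) = (t - 3)(t - 5) / 24
  L_1(t) = (t + 1)(t - 5) / -8
  L_2(t) = (t + 1)(t - 3) / 12
Then q(t) = -3·L_0(t) + 61·L_1(t) + 165·L_2(t).
Expanding and collecting terms gives q(t) = 6t^2 + 4t - 5.
Check: q(-1) = -3. ✓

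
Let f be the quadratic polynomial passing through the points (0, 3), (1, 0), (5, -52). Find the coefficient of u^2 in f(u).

Write f(u) = au^2 + bu + c. Substituting each data point gives a linear system:
  c = 3
  a + b + c = 0
  25a + 5b + c = -52
Solving the system yields a = -2, b = -1, c = 3.
So f(u) = -2u^2 - u + 3.
The leading coefficient is -2.

-2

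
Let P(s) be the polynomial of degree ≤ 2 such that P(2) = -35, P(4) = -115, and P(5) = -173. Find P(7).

-325

Write P(s) = as^2 + bs + c. Substituting each data point gives a linear system:
  4a + 2b + c = -35
  16a + 4b + c = -115
  25a + 5b + c = -173
Solving the system yields a = -6, b = -4, c = -3.
So P(s) = -6s^2 - 4s - 3.
Then P(7) = -325.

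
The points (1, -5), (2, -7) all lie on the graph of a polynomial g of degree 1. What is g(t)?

g(t) = -2t - 3

Using the Lagrange interpolation formula with nodes 1, 2:
  L_0(t) = (t - 2) / -1
  L_1(t) = (t - 1) / 1
Then g(t) = -5·L_0(t) - 7·L_1(t).
Expanding and collecting terms gives g(t) = -2t - 3.
Check: g(1) = -5. ✓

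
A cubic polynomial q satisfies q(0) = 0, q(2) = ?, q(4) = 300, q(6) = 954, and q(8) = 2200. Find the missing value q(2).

On equispaced nodes a degree-3 polynomial has vanishing fourth forward difference, so
  q(0) - 4·q(2) + 6·q(4) - 4·q(6) + q(8) = 0.
Substituting the known values and solving for q(2):
  -4·q(2) = -184
  q(2) = 46.

46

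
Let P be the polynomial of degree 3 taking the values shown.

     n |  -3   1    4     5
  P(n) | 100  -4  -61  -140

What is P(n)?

P(n) = -2n^3 + 5n^2 - 2n - 5

Using the Lagrange interpolation formula with nodes -3, 1, 4, 5:
  L_0(n) = (n - 1)(n - 4)(n - 5) / -224
  L_1(n) = (n + 3)(n - 4)(n - 5) / 48
  L_2(n) = (n + 3)(n - 1)(n - 5) / -21
  L_3(n) = (n + 3)(n - 1)(n - 4) / 32
Then P(n) = 100·L_0(n) - 4·L_1(n) - 61·L_2(n) - 140·L_3(n).
Expanding and collecting terms gives P(n) = -2n³ + 5n² - 2n - 5.
Check: P(4) = -61. ✓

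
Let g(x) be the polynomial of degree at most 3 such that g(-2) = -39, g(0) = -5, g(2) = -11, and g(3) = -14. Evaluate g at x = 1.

-6

Using the Lagrange interpolation formula with nodes -2, 0, 2, 3:
  L_0(x) = x(x - 2)(x - 3) / -40
  L_1(x) = (x + 2)(x - 2)(x - 3) / 12
  L_2(x) = (x + 2)x(x - 3) / -8
  L_3(x) = (x + 2)x(x - 2) / 15
Then g(x) = -39·L_0(x) - 5·L_1(x) - 11·L_2(x) - 14·L_3(x).
Expanding and collecting terms gives g(x) = x³ - 5x² + 3x - 5.
Evaluating at x = 1: g(1) = -6.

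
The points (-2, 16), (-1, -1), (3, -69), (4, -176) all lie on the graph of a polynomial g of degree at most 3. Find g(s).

g(s) = -3s^3 + 4s

Using the Lagrange interpolation formula with nodes -2, -1, 3, 4:
  L_0(s) = (s + 1)(s - 3)(s - 4) / -30
  L_1(s) = (s + 2)(s - 3)(s - 4) / 20
  L_2(s) = (s + 2)(s + 1)(s - 4) / -20
  L_3(s) = (s + 2)(s + 1)(s - 3) / 30
Then g(s) = 16·L_0(s) - 1·L_1(s) - 69·L_2(s) - 176·L_3(s).
Expanding and collecting terms gives g(s) = -3s³ + 4s.
Check: g(3) = -69. ✓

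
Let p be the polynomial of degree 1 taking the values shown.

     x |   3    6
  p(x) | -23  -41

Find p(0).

Using the Lagrange interpolation formula with nodes 3, 6:
  L_0(x) = (x - 6) / -3
  L_1(x) = (x - 3) / 3
Then p(x) = -23·L_0(x) - 41·L_1(x).
Expanding and collecting terms gives p(x) = -6x - 5.
Evaluating at x = 0: p(0) = -5.

-5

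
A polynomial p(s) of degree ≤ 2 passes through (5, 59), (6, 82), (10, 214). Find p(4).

Write p(s) = as^2 + bs + c. Substituting each data point gives a linear system:
  25a + 5b + c = 59
  36a + 6b + c = 82
  100a + 10b + c = 214
Solving the system yields a = 2, b = 1, c = 4.
So p(s) = 2s^2 + s + 4.
Then p(4) = 40.

40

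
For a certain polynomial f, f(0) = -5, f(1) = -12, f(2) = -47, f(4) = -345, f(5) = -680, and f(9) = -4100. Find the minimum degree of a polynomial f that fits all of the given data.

3

Divided differences on the nodes 0, 1, 2, 4, 5, 9:
  order 0: -5  -12  -47  -345  -680  -4100
  order 1: -7  -35  -149  -335  -855
  order 2: -14  -38  -62  -104
  order 3: -6  -6  -6
  order 4: 0  0
  order 5: 0
The order-3 divided differences are all -6 (nonzero) and every higher order vanishes, so the data lies on a polynomial of degree exactly 3.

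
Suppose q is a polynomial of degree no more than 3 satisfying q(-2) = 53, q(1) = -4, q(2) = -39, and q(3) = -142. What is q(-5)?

794

Write q(u) = au^3 + bu^2 + cu + d. Substituting each data point gives a linear system:
  -8a + 4b - 2c + d = 53
  a + b + c + d = -4
  8a + 4b + 2c + d = -39
  27a + 9b + 3c + d = -142
Solving the system yields a = -6, b = 2, c = 1, d = -1.
So q(u) = -6u³ + 2u² + u - 1.
Then q(-5) = 794.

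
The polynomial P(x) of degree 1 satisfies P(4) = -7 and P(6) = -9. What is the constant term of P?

-3

Write P(x) = ax + b. Substituting each data point gives a linear system:
  4a + b = -7
  6a + b = -9
Solving the system yields a = -1, b = -3.
So P(x) = -x - 3.
The constant term is -3.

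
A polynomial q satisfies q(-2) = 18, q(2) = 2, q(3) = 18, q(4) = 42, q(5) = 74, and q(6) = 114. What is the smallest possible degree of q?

Divided differences on the nodes -2, 2, 3, 4, 5, 6:
  order 0: 18  2  18  42  74  114
  order 1: -4  16  24  32  40
  order 2: 4  4  4  4
  order 3: 0  0  0
  order 4: 0  0
  order 5: 0
The order-2 divided differences are all 4 (nonzero) and every higher order vanishes, so the data lies on a polynomial of degree exactly 2.

2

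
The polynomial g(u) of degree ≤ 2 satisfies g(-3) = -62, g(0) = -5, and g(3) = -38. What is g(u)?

Write g(u) = au^2 + bu + c. Substituting each data point gives a linear system:
  9a - 3b + c = -62
  c = -5
  9a + 3b + c = -38
Solving the system yields a = -5, b = 4, c = -5.
So g(u) = -5u^2 + 4u - 5.
Check: g(3) = -38. ✓

g(u) = -5u^2 + 4u - 5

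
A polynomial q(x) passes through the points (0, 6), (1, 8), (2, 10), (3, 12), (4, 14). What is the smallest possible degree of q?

Forward differences of the values at x = 0, 1, 2, 3, 4:
  q  : 6  8  10  12  14
  Δ  : 2  2  2  2
  Δ^2: 0  0  0
  Δ^3: 0  0
  Δ^4: 0
The first differences are constant (2) and nonzero, while all higher differences vanish, so the minimal degree is 1.

1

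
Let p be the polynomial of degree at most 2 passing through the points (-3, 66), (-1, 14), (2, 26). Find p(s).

Write p(s) = as^2 + bs + c. Substituting each data point gives a linear system:
  9a - 3b + c = 66
  a - b + c = 14
  4a + 2b + c = 26
Solving the system yields a = 6, b = -2, c = 6.
So p(s) = 6s^2 - 2s + 6.
Check: p(-1) = 14. ✓

p(s) = 6s^2 - 2s + 6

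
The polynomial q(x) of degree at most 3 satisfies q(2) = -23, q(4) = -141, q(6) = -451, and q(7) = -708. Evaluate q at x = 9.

Write q(x) = ax^3 + bx^2 + cx + d. Substituting each data point gives a linear system:
  8a + 4b + 2c + d = -23
  64a + 16b + 4c + d = -141
  216a + 36b + 6c + d = -451
  343a + 49b + 7c + d = -708
Solving the system yields a = -2, b = 0, c = -3, d = -1.
So q(x) = -2x^3 - 3x - 1.
Then q(9) = -1486.

-1486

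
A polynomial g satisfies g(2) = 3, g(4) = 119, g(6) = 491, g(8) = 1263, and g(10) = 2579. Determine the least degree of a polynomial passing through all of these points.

3

Forward differences of the values at n = 2, 4, 6, 8, 10:
  g  : 3  119  491  1263  2579
  Δ  : 116  372  772  1316
  Δ^2: 256  400  544
  Δ^3: 144  144
  Δ^4: 0
The third differences are constant (144) and nonzero, while all higher differences vanish, so the minimal degree is 3.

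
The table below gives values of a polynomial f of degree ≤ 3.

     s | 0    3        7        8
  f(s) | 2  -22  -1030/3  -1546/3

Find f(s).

Using the Lagrange interpolation formula with nodes 0, 3, 7, 8:
  L_0(s) = (s - 3)(s - 7)(s - 8) / -168
  L_1(s) = s(s - 7)(s - 8) / 60
  L_2(s) = s(s - 3)(s - 8) / -28
  L_3(s) = s(s - 3)(s - 7) / 40
Then f(s) = 2·L_0(s) - 22·L_1(s) - 1030/3·L_2(s) - 1546/3·L_3(s).
Expanding and collecting terms gives f(s) = -s^3 - (1/3)s^2 + 2s + 2.
Check: f(8) = -1546/3. ✓

f(s) = -s^3 - (1/3)s^2 + 2s + 2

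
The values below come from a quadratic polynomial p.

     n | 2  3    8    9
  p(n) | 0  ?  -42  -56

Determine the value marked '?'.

-2

The 3 known points determine the degree-2 polynomial uniquely.
Write p(n) = an^2 + bn + c. Substituting each data point gives a linear system:
  4a + 2b + c = 0
  64a + 8b + c = -42
  81a + 9b + c = -56
Solving the system yields a = -1, b = 3, c = -2.
So p(n) = -n^2 + 3n - 2.
Then p(3) = -2.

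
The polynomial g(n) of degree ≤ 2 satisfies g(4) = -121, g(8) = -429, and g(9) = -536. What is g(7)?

Using the Lagrange interpolation formula with nodes 4, 8, 9:
  L_0(n) = (n - 8)(n - 9) / 20
  L_1(n) = (n - 4)(n - 9) / -4
  L_2(n) = (n - 4)(n - 8) / 5
Then g(n) = -121·L_0(n) - 429·L_1(n) - 536·L_2(n).
Expanding and collecting terms gives g(n) = -6n^2 - 5n - 5.
Evaluating at n = 7: g(7) = -334.

-334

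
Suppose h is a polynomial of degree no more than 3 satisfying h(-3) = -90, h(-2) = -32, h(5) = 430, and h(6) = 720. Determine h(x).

h(x) = 3x^3 + x^2 + 6x

Using the Lagrange interpolation formula with nodes -3, -2, 5, 6:
  L_0(x) = (x + 2)(x - 5)(x - 6) / -72
  L_1(x) = (x + 3)(x - 5)(x - 6) / 56
  L_2(x) = (x + 3)(x + 2)(x - 6) / -56
  L_3(x) = (x + 3)(x + 2)(x - 5) / 72
Then h(x) = -90·L_0(x) - 32·L_1(x) + 430·L_2(x) + 720·L_3(x).
Expanding and collecting terms gives h(x) = 3x^3 + x^2 + 6x.
Check: h(6) = 720. ✓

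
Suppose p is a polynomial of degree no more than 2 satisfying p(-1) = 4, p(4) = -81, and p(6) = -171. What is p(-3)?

Write p(t) = at^2 + bt + c. Substituting each data point gives a linear system:
  a - b + c = 4
  16a + 4b + c = -81
  36a + 6b + c = -171
Solving the system yields a = -4, b = -5, c = 3.
So p(t) = -4t² - 5t + 3.
Then p(-3) = -18.

-18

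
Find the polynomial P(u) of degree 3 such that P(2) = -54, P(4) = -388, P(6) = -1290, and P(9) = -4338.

Write P(u) = au^3 + bu^2 + cu + d. Substituting each data point gives a linear system:
  8a + 4b + 2c + d = -54
  64a + 16b + 4c + d = -388
  216a + 36b + 6c + d = -1290
  729a + 81b + 9c + d = -4338
Solving the system yields a = -6, b = 1, c = -5, d = 0.
So P(u) = -6u^3 + u^2 - 5u.
Check: P(2) = -54. ✓

P(u) = -6u^3 + u^2 - 5u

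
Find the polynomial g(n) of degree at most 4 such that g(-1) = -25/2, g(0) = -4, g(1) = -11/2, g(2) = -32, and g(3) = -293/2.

Using the Lagrange interpolation formula with nodes -1, 0, 1, 2, 3:
  L_0(n) = n(n - 1)(n - 2)(n - 3) / 24
  L_1(n) = (n + 1)(n - 1)(n - 2)(n - 3) / -6
  L_2(n) = (n + 1)n(n - 2)(n - 3) / 4
  L_3(n) = (n + 1)n(n - 1)(n - 3) / -6
  L_4(n) = (n + 1)n(n - 1)(n - 2) / 24
Then g(n) = -25/2·L_0(n) - 4·L_1(n) - 11/2·L_2(n) - 32·L_3(n) - 293/2·L_4(n).
Expanding and collecting terms gives g(n) = -2n⁴ + (3/2)n³ - 3n² + 2n - 4.
Check: g(2) = -32. ✓

g(n) = -2n^4 + (3/2)n^3 - 3n^2 + 2n - 4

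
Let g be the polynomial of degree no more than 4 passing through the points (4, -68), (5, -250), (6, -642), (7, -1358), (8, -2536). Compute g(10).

-6950

Write g(t) = at^4 + bt^3 + ct^2 + dt + e. Substituting each data point gives a linear system:
  256a + 64b + 16c + 4d + e = -68
  625a + 125b + 25c + 5d + e = -250
  1296a + 216b + 36c + 6d + e = -642
  2401a + 343b + 49c + 7d + e = -1358
  4096a + 512b + 64c + 8d + e = -2536
Solving the system yields a = -1, b = 3, c = 1, d = -5, e = 0.
So g(t) = -t⁴ + 3t³ + t² - 5t.
Then g(10) = -6950.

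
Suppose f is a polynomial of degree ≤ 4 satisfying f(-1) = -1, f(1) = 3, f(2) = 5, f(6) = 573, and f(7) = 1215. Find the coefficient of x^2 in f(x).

Write f(x) = ax^4 + bx^3 + cx^2 + dx + e. Substituting each data point gives a linear system:
  a - b + c - d + e = -1
  a + b + c + d + e = 3
  16a + 8b + 4c + 2d + e = 5
  1296a + 216b + 36c + 6d + e = 573
  2401a + 343b + 49c + 7d + e = 1215
Solving the system yields a = 1, b = -4, c = 3, d = 6, e = -3.
So f(x) = x⁴ - 4x³ + 3x² + 6x - 3.
The coefficient of x^2 is 3.

3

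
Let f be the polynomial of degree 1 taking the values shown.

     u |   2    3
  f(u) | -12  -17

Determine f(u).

Using the Lagrange interpolation formula with nodes 2, 3:
  L_0(u) = (u - 3) / -1
  L_1(u) = (u - 2) / 1
Then f(u) = -12·L_0(u) - 17·L_1(u).
Expanding and collecting terms gives f(u) = -5u - 2.
Check: f(3) = -17. ✓

f(u) = -5u - 2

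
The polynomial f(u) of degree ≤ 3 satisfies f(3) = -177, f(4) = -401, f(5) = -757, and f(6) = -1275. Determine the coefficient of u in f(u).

3

Write f(u) = au^3 + bu^2 + cu + d. Substituting each data point gives a linear system:
  27a + 9b + 3c + d = -177
  64a + 16b + 4c + d = -401
  125a + 25b + 5c + d = -757
  216a + 36b + 6c + d = -1275
Solving the system yields a = -5, b = -6, c = 3, d = 3.
So f(u) = -5u^3 - 6u^2 + 3u + 3.
The coefficient of u is 3.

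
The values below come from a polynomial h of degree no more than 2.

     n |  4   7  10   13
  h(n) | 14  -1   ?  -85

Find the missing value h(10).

The 3 known points determine the degree-2 polynomial uniquely.
Write h(n) = an^2 + bn + c. Substituting each data point gives a linear system:
  16a + 4b + c = 14
  49a + 7b + c = -1
  169a + 13b + c = -85
Solving the system yields a = -1, b = 6, c = 6.
So h(n) = -n^2 + 6n + 6.
Then h(10) = -34.

-34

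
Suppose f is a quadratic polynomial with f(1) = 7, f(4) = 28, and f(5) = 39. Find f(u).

f(u) = u^2 + 2u + 4

Using the Lagrange interpolation formula with nodes 1, 4, 5:
  L_0(u) = (u - 4)(u - 5) / 12
  L_1(u) = (u - 1)(u - 5) / -3
  L_2(u) = (u - 1)(u - 4) / 4
Then f(u) = 7·L_0(u) + 28·L_1(u) + 39·L_2(u).
Expanding and collecting terms gives f(u) = u^2 + 2u + 4.
Check: f(5) = 39. ✓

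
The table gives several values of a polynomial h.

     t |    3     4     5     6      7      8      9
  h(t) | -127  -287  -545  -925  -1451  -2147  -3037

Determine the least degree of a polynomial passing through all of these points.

Forward differences of the values at t = 3, 4, 5, 6, 7, 8, 9:
  h  : -127  -287  -545  -925  -1451  -2147  -3037
  Δ  : -160  -258  -380  -526  -696  -890
  Δ^2: -98  -122  -146  -170  -194
  Δ^3: -24  -24  -24  -24
  Δ^4: 0  0  0
  Δ^5: 0  0
  Δ^6: 0
The third differences are constant (-24) and nonzero, while all higher differences vanish, so the minimal degree is 3.

3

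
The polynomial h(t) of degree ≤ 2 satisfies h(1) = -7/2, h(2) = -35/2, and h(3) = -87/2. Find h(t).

h(t) = -6t^2 + 4t - 3/2

Using the Lagrange interpolation formula with nodes 1, 2, 3:
  L_0(t) = (t - 2)(t - 3) / 2
  L_1(t) = (t - 1)(t - 3) / -1
  L_2(t) = (t - 1)(t - 2) / 2
Then h(t) = -7/2·L_0(t) - 35/2·L_1(t) - 87/2·L_2(t).
Expanding and collecting terms gives h(t) = -6t^2 + 4t - 3/2.
Check: h(3) = -87/2. ✓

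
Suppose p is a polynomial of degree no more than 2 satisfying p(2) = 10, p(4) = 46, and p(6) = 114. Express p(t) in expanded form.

Write p(t) = at^2 + bt + c. Substituting each data point gives a linear system:
  4a + 2b + c = 10
  16a + 4b + c = 46
  36a + 6b + c = 114
Solving the system yields a = 4, b = -6, c = 6.
So p(t) = 4t^2 - 6t + 6.
Check: p(6) = 114. ✓

p(t) = 4t^2 - 6t + 6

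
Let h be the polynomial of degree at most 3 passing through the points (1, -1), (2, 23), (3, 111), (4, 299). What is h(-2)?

-49

Using the Lagrange interpolation formula with nodes 1, 2, 3, 4:
  L_0(s) = (s - 2)(s - 3)(s - 4) / -6
  L_1(s) = (s - 1)(s - 3)(s - 4) / 2
  L_2(s) = (s - 1)(s - 2)(s - 4) / -2
  L_3(s) = (s - 1)(s - 2)(s - 3) / 6
Then h(s) = -1·L_0(s) + 23·L_1(s) + 111·L_2(s) + 299·L_3(s).
Expanding and collecting terms gives h(s) = 6s³ - 4s² - 6s + 3.
Evaluating at s = -2: h(-2) = -49.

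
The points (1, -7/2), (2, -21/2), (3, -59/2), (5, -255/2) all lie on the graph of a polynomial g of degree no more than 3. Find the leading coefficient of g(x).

Write g(x) = ax^3 + bx^2 + cx + d. Substituting each data point gives a linear system:
  a + b + c + d = -7/2
  8a + 4b + 2c + d = -21/2
  27a + 9b + 3c + d = -59/2
  125a + 25b + 5c + d = -255/2
Solving the system yields a = -1, b = 0, c = 0, d = -5/2.
So g(x) = -x^3 - 5/2.
The leading coefficient is -1.

-1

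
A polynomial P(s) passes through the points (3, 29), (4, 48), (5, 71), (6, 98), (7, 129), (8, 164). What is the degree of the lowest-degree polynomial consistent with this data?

2

Forward differences of the values at s = 3, 4, 5, 6, 7, 8:
  P  : 29  48  71  98  129  164
  Δ  : 19  23  27  31  35
  Δ^2: 4  4  4  4
  Δ^3: 0  0  0
  Δ^4: 0  0
  Δ^5: 0
The second differences are constant (4) and nonzero, while all higher differences vanish, so the minimal degree is 2.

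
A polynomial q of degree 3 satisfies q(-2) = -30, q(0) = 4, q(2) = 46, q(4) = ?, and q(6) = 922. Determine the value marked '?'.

On equispaced nodes a degree-3 polynomial has vanishing fourth forward difference, so
  q(-2) - 4·q(0) + 6·q(2) - 4·q(4) + q(6) = 0.
Substituting the known values and solving for q(4):
  -4·q(4) = -1152
  q(4) = 288.

288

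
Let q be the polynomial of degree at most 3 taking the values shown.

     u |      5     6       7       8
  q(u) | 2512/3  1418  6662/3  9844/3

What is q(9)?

Write q(u) = au^3 + bu^2 + cu + d. Substituting each data point gives a linear system:
  125a + 25b + 5c + d = 2512/3
  216a + 36b + 6c + d = 1418
  343a + 49b + 7c + d = 6662/3
  512a + 64b + 8c + d = 9844/3
Solving the system yields a = 6, b = 3, c = 5/3, d = 4.
So q(u) = 6u^3 + 3u^2 + (5/3)u + 4.
Then q(9) = 4636.

4636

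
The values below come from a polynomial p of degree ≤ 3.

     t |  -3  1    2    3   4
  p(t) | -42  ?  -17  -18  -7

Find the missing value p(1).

-10

The 4 known points determine the degree-3 polynomial uniquely.
Write p(t) = at^3 + bt^2 + ct + d. Substituting each data point gives a linear system:
  -27a + 9b - 3c + d = -42
  8a + 4b + 2c + d = -17
  27a + 9b + 3c + d = -18
  64a + 16b + 4c + d = -7
Solving the system yields a = 1, b = -3, c = -5, d = -3.
So p(t) = t^3 - 3t^2 - 5t - 3.
Then p(1) = -10.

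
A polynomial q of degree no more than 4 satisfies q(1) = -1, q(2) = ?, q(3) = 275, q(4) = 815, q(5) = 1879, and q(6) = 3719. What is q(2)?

On equispaced nodes a degree-4 polynomial has vanishing fifth forward difference, so
  - q(1) + 5·q(2) - 10·q(3) + 10·q(4) - 5·q(5) + q(6) = 0.
Substituting the known values and solving for q(2):
  5·q(2) = 275
  q(2) = 55.

55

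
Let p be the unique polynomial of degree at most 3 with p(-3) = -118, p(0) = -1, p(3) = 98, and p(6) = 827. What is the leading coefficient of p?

4

Write p(u) = au^3 + bu^2 + cu + d. Substituting each data point gives a linear system:
  -27a + 9b - 3c + d = -118
  d = -1
  27a + 9b + 3c + d = 98
  216a + 36b + 6c + d = 827
Solving the system yields a = 4, b = -1, c = 0, d = -1.
So p(u) = 4u³ - u² - 1.
The leading coefficient is 4.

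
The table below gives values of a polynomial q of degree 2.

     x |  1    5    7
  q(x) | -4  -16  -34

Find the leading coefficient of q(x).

-1

Write q(x) = ax^2 + bx + c. Substituting each data point gives a linear system:
  a + b + c = -4
  25a + 5b + c = -16
  49a + 7b + c = -34
Solving the system yields a = -1, b = 3, c = -6.
So q(x) = -x^2 + 3x - 6.
The leading coefficient is -1.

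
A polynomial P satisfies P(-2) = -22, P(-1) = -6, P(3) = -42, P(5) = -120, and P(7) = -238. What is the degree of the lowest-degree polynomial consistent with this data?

2

Divided differences on the nodes -2, -1, 3, 5, 7:
  order 0: -22  -6  -42  -120  -238
  order 1: 16  -9  -39  -59
  order 2: -5  -5  -5
  order 3: 0  0
  order 4: 0
The order-2 divided differences are all -5 (nonzero) and every higher order vanishes, so the data lies on a polynomial of degree exactly 2.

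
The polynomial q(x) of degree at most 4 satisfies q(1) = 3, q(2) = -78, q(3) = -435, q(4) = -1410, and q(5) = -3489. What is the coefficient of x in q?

Write q(x) = ax^4 + bx^3 + cx^2 + dx + e. Substituting each data point gives a linear system:
  a + b + c + d + e = 3
  16a + 8b + 4c + 2d + e = -78
  81a + 27b + 9c + 3d + e = -435
  256a + 64b + 16c + 4d + e = -1410
  625a + 125b + 25c + 5d + e = -3489
Solving the system yields a = -6, b = 3, c = -6, d = 6, e = 6.
So q(x) = -6x^4 + 3x^3 - 6x^2 + 6x + 6.
The coefficient of x is 6.

6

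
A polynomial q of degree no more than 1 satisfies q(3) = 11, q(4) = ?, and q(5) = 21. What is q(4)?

On equispaced nodes a degree-1 polynomial has vanishing second forward difference, so
  q(3) - 2·q(4) + q(5) = 0.
Substituting the known values and solving for q(4):
  -2·q(4) = -32
  q(4) = 16.

16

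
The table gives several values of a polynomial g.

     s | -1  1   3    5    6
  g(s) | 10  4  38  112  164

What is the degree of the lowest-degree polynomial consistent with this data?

Divided differences on the nodes -1, 1, 3, 5, 6:
  order 0: 10  4  38  112  164
  order 1: -3  17  37  52
  order 2: 5  5  5
  order 3: 0  0
  order 4: 0
The order-2 divided differences are all 5 (nonzero) and every higher order vanishes, so the data lies on a polynomial of degree exactly 2.

2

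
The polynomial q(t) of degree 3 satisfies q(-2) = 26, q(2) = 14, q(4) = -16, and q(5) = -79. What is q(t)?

q(t) = -2t^3 + 6t^2 + 5t - 4

Using the Lagrange interpolation formula with nodes -2, 2, 4, 5:
  L_0(t) = (t - 2)(t - 4)(t - 5) / -168
  L_1(t) = (t + 2)(t - 4)(t - 5) / 24
  L_2(t) = (t + 2)(t - 2)(t - 5) / -12
  L_3(t) = (t + 2)(t - 2)(t - 4) / 21
Then q(t) = 26·L_0(t) + 14·L_1(t) - 16·L_2(t) - 79·L_3(t).
Expanding and collecting terms gives q(t) = -2t^3 + 6t^2 + 5t - 4.
Check: q(-2) = 26. ✓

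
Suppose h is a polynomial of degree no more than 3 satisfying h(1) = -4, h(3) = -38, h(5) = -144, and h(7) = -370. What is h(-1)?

Write h(n) = an^3 + bn^2 + cn + d. Substituting each data point gives a linear system:
  a + b + c + d = -4
  27a + 9b + 3c + d = -38
  125a + 25b + 5c + d = -144
  343a + 49b + 7c + d = -370
Solving the system yields a = -1, b = 0, c = -4, d = 1.
So h(n) = -n³ - 4n + 1.
Then h(-1) = 6.

6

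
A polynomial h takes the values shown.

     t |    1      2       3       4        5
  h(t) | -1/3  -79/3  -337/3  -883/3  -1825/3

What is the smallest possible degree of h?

Forward differences of the values at t = 1, 2, 3, 4, 5:
  h  : -1/3  -79/3  -337/3  -883/3  -1825/3
  Δ  : -26  -86  -182  -314
  Δ^2: -60  -96  -132
  Δ^3: -36  -36
  Δ^4: 0
The third differences are constant (-36) and nonzero, while all higher differences vanish, so the minimal degree is 3.

3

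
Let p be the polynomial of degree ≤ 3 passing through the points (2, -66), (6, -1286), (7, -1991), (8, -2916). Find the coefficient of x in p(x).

-5

Write p(x) = ax^3 + bx^2 + cx + d. Substituting each data point gives a linear system:
  8a + 4b + 2c + d = -66
  216a + 36b + 6c + d = -1286
  343a + 49b + 7c + d = -1991
  512a + 64b + 8c + d = -2916
Solving the system yields a = -5, b = -5, c = -5, d = 4.
So p(x) = -5x³ - 5x² - 5x + 4.
The coefficient of x is -5.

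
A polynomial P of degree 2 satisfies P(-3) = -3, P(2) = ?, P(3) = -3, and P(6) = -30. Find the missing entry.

The 3 known points determine the degree-2 polynomial uniquely.
Write P(t) = at^2 + bt + c. Substituting each data point gives a linear system:
  9a - 3b + c = -3
  9a + 3b + c = -3
  36a + 6b + c = -30
Solving the system yields a = -1, b = 0, c = 6.
So P(t) = -t² + 6.
Then P(2) = 2.

2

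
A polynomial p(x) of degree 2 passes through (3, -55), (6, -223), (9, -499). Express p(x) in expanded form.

Using the Lagrange interpolation formula with nodes 3, 6, 9:
  L_0(x) = (x - 6)(x - 9) / 18
  L_1(x) = (x - 3)(x - 9) / -9
  L_2(x) = (x - 3)(x - 6) / 18
Then p(x) = -55·L_0(x) - 223·L_1(x) - 499·L_2(x).
Expanding and collecting terms gives p(x) = -6x^2 - 2x + 5.
Check: p(3) = -55. ✓

p(x) = -6x^2 - 2x + 5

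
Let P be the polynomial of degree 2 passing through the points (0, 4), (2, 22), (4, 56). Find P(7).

Using the Lagrange interpolation formula with nodes 0, 2, 4:
  L_0(t) = (t - 2)(t - 4) / 8
  L_1(t) = t(t - 4) / -4
  L_2(t) = t(t - 2) / 8
Then P(t) = 4·L_0(t) + 22·L_1(t) + 56·L_2(t).
Expanding and collecting terms gives P(t) = 2t^2 + 5t + 4.
Evaluating at t = 7: P(7) = 137.

137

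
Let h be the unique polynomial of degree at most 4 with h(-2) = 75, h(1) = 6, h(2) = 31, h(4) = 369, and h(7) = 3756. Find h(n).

Write h(n) = an^4 + bn^3 + cn^2 + dn + e. Substituting each data point gives a linear system:
  16a - 8b + 4c - 2d + e = 75
  a + b + c + d + e = 6
  16a + 8b + 4c + 2d + e = 31
  256a + 64b + 16c + 4d + e = 369
  2401a + 343b + 49c + 7d + e = 3756
Solving the system yields a = 2, b = -4, c = 6, d = 5, e = -3.
So h(n) = 2n^4 - 4n^3 + 6n^2 + 5n - 3.
Check: h(4) = 369. ✓

h(n) = 2n^4 - 4n^3 + 6n^2 + 5n - 3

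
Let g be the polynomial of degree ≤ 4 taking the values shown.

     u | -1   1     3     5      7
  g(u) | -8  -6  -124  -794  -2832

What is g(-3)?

-82

Forward differences of the values at u = -1, 1, 3, 5, 7:
  g  : -8  -6  -124  -794  -2832
  Δ  : 2  -118  -670  -2038
  Δ^2: -120  -552  -1368
  Δ^3: -432  -816
  Δ^4: -384
The fourth differences are constant, confirming degree 4.
Interpolating (Newton forward form) and evaluating at u = -3 gives g(-3) = -82.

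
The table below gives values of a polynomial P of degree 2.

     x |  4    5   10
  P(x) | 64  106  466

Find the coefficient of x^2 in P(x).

Write P(x) = ax^2 + bx + c. Substituting each data point gives a linear system:
  16a + 4b + c = 64
  25a + 5b + c = 106
  100a + 10b + c = 466
Solving the system yields a = 5, b = -3, c = -4.
So P(x) = 5x² - 3x - 4.
The leading coefficient is 5.

5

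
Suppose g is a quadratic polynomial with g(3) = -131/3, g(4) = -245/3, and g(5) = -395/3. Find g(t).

Write g(t) = at^2 + bt + c. Substituting each data point gives a linear system:
  9a + 3b + c = -131/3
  16a + 4b + c = -245/3
  25a + 5b + c = -395/3
Solving the system yields a = -6, b = 4, c = -5/3.
So g(t) = -6t² + 4t - 5/3.
Check: g(3) = -131/3. ✓

g(t) = -6t^2 + 4t - 5/3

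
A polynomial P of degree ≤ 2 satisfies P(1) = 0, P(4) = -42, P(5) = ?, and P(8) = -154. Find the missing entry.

The 3 known points determine the degree-2 polynomial uniquely.
Write P(s) = as^2 + bs + c. Substituting each data point gives a linear system:
  a + b + c = 0
  16a + 4b + c = -42
  64a + 8b + c = -154
Solving the system yields a = -2, b = -4, c = 6.
So P(s) = -2s² - 4s + 6.
Then P(5) = -64.

-64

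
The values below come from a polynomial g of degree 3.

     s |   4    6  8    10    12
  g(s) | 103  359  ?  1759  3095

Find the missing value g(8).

879

The 4 known points determine the degree-3 polynomial uniquely.
Write g(s) = as^3 + bs^2 + cs + d. Substituting each data point gives a linear system:
  64a + 16b + 4c + d = 103
  216a + 36b + 6c + d = 359
  1000a + 100b + 10c + d = 1759
  1728a + 144b + 12c + d = 3095
Solving the system yields a = 2, b = -3, c = 6, d = -1.
So g(s) = 2s^3 - 3s^2 + 6s - 1.
Then g(8) = 879.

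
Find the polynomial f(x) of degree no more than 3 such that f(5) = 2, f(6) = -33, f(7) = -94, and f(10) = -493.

f(x) = -x^3 + 5x^2 + x - 3

Using the Lagrange interpolation formula with nodes 5, 6, 7, 10:
  L_0(x) = (x - 6)(x - 7)(x - 10) / -10
  L_1(x) = (x - 5)(x - 7)(x - 10) / 4
  L_2(x) = (x - 5)(x - 6)(x - 10) / -6
  L_3(x) = (x - 5)(x - 6)(x - 7) / 60
Then f(x) = 2·L_0(x) - 33·L_1(x) - 94·L_2(x) - 493·L_3(x).
Expanding and collecting terms gives f(x) = -x³ + 5x² + x - 3.
Check: f(7) = -94. ✓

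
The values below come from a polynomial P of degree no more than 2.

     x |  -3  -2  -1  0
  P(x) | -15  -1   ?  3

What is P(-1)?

5

On equispaced nodes a degree-2 polynomial has vanishing third forward difference, so
  - P(-3) + 3·P(-2) - 3·P(-1) + P(0) = 0.
Substituting the known values and solving for P(-1):
  -3·P(-1) = -15
  P(-1) = 5.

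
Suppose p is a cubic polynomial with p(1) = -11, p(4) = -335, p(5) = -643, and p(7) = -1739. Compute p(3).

-147

Using the Lagrange interpolation formula with nodes 1, 4, 5, 7:
  L_0(s) = (s - 4)(s - 5)(s - 7) / -72
  L_1(s) = (s - 1)(s - 5)(s - 7) / 9
  L_2(s) = (s - 1)(s - 4)(s - 7) / -8
  L_3(s) = (s - 1)(s - 4)(s - 5) / 36
Then p(s) = -11·L_0(s) - 335·L_1(s) - 643·L_2(s) - 1739·L_3(s).
Expanding and collecting terms gives p(s) = -5s^3 - 3s - 3.
Evaluating at s = 3: p(3) = -147.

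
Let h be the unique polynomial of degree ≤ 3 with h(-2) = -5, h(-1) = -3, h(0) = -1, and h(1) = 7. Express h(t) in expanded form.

h(t) = t^3 + 3t^2 + 4t - 1

Write h(t) = at^3 + bt^2 + ct + d. Substituting each data point gives a linear system:
  -8a + 4b - 2c + d = -5
  -a + b - c + d = -3
  d = -1
  a + b + c + d = 7
Solving the system yields a = 1, b = 3, c = 4, d = -1.
So h(t) = t^3 + 3t^2 + 4t - 1.
Check: h(0) = -1. ✓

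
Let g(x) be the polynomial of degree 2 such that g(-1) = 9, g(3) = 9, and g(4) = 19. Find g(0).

Using the Lagrange interpolation formula with nodes -1, 3, 4:
  L_0(x) = (x - 3)(x - 4) / 20
  L_1(x) = (x + 1)(x - 4) / -4
  L_2(x) = (x + 1)(x - 3) / 5
Then g(x) = 9·L_0(x) + 9·L_1(x) + 19·L_2(x).
Expanding and collecting terms gives g(x) = 2x^2 - 4x + 3.
Evaluating at x = 0: g(0) = 3.

3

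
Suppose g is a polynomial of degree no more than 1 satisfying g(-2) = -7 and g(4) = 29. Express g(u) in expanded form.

Using the Lagrange interpolation formula with nodes -2, 4:
  L_0(u) = (u - 4) / -6
  L_1(u) = (u + 2) / 6
Then g(u) = -7·L_0(u) + 29·L_1(u).
Expanding and collecting terms gives g(u) = 6u + 5.
Check: g(-2) = -7. ✓

g(u) = 6u + 5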